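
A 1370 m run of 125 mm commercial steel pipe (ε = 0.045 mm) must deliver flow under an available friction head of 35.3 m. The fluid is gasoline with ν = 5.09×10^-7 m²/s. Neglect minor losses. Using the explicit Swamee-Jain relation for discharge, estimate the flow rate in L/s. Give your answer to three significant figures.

Swamee-Jain (Type II): Q = -0.965·√(gD⁵h_f/L)·ln[ε/(3.7D) + √(3.17ν²L/(gD³h_f))]
√(gD⁵h_f/L) = √(9.81·0.125⁵·35.3/1370) = 0.002777
ε/(3.7D) = 9.73×10^-5; √(3.17ν²L/(gD³h_f)) = 4.08×10^-5
Q = -0.965·0.002777·ln(1.381×10^-4) = 0.02382 m³/s
Check: V = 1.94 m/s, Re = 4.77×10^5, f = 0.01688, h_f = 35.5 m ≈ 35.3 m ✓

Q ≈ 23.8 L/s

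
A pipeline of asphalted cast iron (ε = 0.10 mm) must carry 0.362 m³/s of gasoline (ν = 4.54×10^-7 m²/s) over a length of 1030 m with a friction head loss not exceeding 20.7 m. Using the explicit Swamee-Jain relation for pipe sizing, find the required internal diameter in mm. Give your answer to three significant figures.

D ≈ 387 mm

Swamee-Jain (Type III): D = 0.66·[ε^1.25·(LQ²/(gh_f))^4.75 + ν·Q^9.4·(L/(gh_f))^5.2]^0.04
LQ²/(gh_f) = 0.6647; L/(gh_f) = 5.072
Term 1 = ε^1.25·(…)^4.75 = 1.44×10^-6; Term 2 = ν·Q^9.4·(…)^5.2 = 1.50×10^-7
D = 0.66·(1.44×10^-6 + 1.50×10^-7)^0.04 = 0.3869 m = 387 mm
Check: V = 3.08 m/s, Re = 2.62×10^6, f = 0.01487, h_f = 19.1 m ≈ 20.7 m ✓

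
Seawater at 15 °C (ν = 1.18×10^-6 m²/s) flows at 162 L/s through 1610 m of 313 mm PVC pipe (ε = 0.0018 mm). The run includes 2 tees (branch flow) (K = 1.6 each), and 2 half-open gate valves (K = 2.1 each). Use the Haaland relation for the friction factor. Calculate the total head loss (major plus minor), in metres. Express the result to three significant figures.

V = 4Q/(πD²) = 2.105 m/s; V²/2g = 0.2259 m
Re = 5.58×10^5, ε/D = 5.75×10^-6 → f = 0.01288 (Haaland)
Major: h_f = f(L/D)·V²/2g = 0.01288·5144·0.2259 = 14.96 m
Minor: ΣK = 7.40; h_m = ΣK·V²/2g = 1.672 m
Total H_L = 14.96 + 1.672 = 16.64 m

H_L ≈ 16.6 m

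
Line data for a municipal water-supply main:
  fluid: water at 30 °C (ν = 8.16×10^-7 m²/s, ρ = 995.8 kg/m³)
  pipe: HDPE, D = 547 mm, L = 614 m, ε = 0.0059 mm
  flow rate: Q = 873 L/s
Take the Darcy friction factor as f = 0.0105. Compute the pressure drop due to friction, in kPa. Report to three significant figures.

V = 4Q/(πD²) = 4·0.873/(π·0.547²) = 3.715 m/s
h_f = f(L/D)V²/(2g) = 0.01050·(614/0.547)·3.715²/(2·9.81) = 8.290 m
Δp = ρg·h_f = 995.8·9.81·8.290 = 80.99 kPa

Δp ≈ 81.0 kPa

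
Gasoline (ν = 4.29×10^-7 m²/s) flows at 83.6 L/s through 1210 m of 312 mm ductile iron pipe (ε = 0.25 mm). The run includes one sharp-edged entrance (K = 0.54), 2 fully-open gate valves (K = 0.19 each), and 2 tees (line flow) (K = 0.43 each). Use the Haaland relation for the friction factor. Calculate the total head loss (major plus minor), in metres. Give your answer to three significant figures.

V = 4Q/(πD²) = 1.093 m/s; V²/2g = 0.06094 m
Re = 7.95×10^5, ε/D = 8.01×10^-4 → f = 0.01905 (Haaland)
Major: h_f = f(L/D)·V²/2g = 0.01905·3878·0.06094 = 4.501 m
Minor: ΣK = 1.78; h_m = ΣK·V²/2g = 0.1085 m
Total H_L = 4.501 + 0.1085 = 4.610 m

H_L ≈ 4.61 m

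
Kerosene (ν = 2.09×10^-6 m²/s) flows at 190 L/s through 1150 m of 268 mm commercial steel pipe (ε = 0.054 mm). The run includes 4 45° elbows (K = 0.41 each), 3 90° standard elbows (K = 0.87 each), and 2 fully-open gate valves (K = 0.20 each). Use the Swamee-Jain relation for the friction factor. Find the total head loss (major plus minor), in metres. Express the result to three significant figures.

H_L ≈ 41.7 m

V = 4Q/(πD²) = 3.368 m/s; V²/2g = 0.5782 m
Re = 4.32×10^5, ε/D = 2.01×10^-4 → f = 0.01573 (Swamee-Jain)
Major: h_f = f(L/D)·V²/2g = 0.01573·4291·0.5782 = 39.03 m
Minor: ΣK = 4.65; h_m = ΣK·V²/2g = 2.689 m
Total H_L = 39.03 + 2.689 = 41.72 m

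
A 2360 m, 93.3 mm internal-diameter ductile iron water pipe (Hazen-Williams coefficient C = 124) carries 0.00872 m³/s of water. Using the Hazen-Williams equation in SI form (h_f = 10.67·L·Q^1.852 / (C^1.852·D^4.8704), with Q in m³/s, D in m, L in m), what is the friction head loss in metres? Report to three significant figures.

h_f ≈ 53.3 m

h_f = 10.67·2360·0.00872^1.852 / (124^1.852·0.0933^4.8704) = 53.33 m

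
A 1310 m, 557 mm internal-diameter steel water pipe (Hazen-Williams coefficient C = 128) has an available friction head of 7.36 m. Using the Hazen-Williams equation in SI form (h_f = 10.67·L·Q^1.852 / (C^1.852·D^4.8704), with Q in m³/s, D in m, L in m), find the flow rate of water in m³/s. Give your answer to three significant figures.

Rearranging: Q = [h_f·C^1.852·D^4.8704 / (10.67·L)]^(1/1.852)
Q = [7.36·128^1.852·0.557^4.8704 / (10.67·1310)]^0.540 = 0.4662 m³/s

Q ≈ 0.466 m³/s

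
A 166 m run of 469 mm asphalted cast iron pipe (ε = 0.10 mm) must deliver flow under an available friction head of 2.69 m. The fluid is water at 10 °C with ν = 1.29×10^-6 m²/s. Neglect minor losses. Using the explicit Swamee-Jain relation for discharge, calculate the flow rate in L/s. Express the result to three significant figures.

Q ≈ 550 L/s

Swamee-Jain (Type II): Q = -0.965·√(gD⁵h_f/L)·ln[ε/(3.7D) + √(3.17ν²L/(gD³h_f))]
√(gD⁵h_f/L) = √(9.81·0.469⁵·2.69/166) = 0.06006
ε/(3.7D) = 5.76×10^-5; √(3.17ν²L/(gD³h_f)) = 1.79×10^-5
Q = -0.965·0.06006·ln(7.556×10^-5) = 0.5501 m³/s
Check: V = 3.18 m/s, Re = 1.16×10^6, f = 0.01480, h_f = 2.71 m ≈ 2.69 m ✓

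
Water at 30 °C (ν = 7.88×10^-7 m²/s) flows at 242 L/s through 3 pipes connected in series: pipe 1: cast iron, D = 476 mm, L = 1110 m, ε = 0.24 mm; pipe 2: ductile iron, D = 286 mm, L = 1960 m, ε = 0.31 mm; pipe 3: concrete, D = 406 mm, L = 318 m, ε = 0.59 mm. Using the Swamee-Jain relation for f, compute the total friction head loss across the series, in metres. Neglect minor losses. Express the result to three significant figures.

Pipe 1: V = 1.360 m/s, Re = 8.21×10^5, ε/D = 5.04×10^-4, f = 0.01744, h_1 = f(L/D)V²/2g = 3.833 m
Pipe 2: V = 3.767 m/s, Re = 1.37×10^6, ε/D = 0.00108, f = 0.02031, h_2 = f(L/D)V²/2g = 100.7 m
Pipe 3: V = 1.869 m/s, Re = 9.63×10^5, ε/D = 0.00145, f = 0.02188, h_3 = f(L/D)V²/2g = 3.052 m
Series → Q common, losses add: H = Σh = 107.6 m

H ≈ 108 m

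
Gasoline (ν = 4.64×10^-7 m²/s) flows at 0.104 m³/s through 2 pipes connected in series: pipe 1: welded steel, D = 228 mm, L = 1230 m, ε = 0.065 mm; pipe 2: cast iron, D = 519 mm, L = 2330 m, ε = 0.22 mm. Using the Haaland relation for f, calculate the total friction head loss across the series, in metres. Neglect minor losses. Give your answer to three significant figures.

Pipe 1: V = 2.547 m/s, Re = 1.25×10^6, ε/D = 2.85×10^-4, f = 0.01534, h_1 = f(L/D)V²/2g = 27.37 m
Pipe 2: V = 0.4916 m/s, Re = 5.50×10^5, ε/D = 4.24×10^-4, f = 0.01700, h_2 = f(L/D)V²/2g = 0.9398 m
Series → Q common, losses add: H = Σh = 28.31 m

H ≈ 28.3 m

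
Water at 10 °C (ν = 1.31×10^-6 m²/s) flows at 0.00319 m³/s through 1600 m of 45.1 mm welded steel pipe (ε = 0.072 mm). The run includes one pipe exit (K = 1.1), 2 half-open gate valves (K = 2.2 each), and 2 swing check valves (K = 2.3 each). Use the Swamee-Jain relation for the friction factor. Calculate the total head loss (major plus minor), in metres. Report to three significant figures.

H_L ≈ 182 m

V = 4Q/(πD²) = 1.997 m/s; V²/2g = 0.2032 m
Re = 6.87×10^4, ε/D = 0.00160 → f = 0.02498 (Swamee-Jain)
Major: h_f = f(L/D)·V²/2g = 0.02498·35477·0.2032 = 180.1 m
Minor: ΣK = 10.1; h_m = ΣK·V²/2g = 2.053 m
Total H_L = 180.1 + 2.053 = 182.1 m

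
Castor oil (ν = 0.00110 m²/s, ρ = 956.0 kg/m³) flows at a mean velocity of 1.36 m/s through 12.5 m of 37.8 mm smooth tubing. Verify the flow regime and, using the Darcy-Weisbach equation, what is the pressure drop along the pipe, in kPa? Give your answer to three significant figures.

Δp ≈ 400 kPa

Re = VD/ν = 1.36·0.03780/0.00110 = 46.7 → laminar (Re < 2300)
f = 64/Re = 1.369
h_f = f(L/D)V²/(2g) = 1.369·(12.5/0.03780)·1.36²/(2·9.81) = 42.69 m
Δp = ρg·h_f = 956.0·9.81·42.69 = 400.4 kPa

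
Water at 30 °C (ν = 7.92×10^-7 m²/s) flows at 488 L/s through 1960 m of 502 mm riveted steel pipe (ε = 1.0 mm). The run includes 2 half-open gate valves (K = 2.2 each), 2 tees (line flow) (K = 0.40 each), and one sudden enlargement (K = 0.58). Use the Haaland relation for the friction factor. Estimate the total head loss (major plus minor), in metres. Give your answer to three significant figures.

V = 4Q/(πD²) = 2.466 m/s; V²/2g = 0.3098 m
Re = 1.56×10^6, ε/D = 0.00199 → f = 0.02355 (Haaland)
Major: h_f = f(L/D)·V²/2g = 0.02355·3904·0.3098 = 28.49 m
Minor: ΣK = 5.78; h_m = ΣK·V²/2g = 1.791 m
Total H_L = 28.49 + 1.791 = 30.28 m

H_L ≈ 30.3 m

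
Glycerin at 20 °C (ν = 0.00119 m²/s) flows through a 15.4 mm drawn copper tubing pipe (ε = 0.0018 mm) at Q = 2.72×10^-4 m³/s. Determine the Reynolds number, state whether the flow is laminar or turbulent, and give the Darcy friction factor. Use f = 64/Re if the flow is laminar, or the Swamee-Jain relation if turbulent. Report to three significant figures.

V = 4Q/(πD²) = 1.460 m/s
Re = VD/ν = 1.460·0.0154/0.00119 = 18.9
Re < 2300 → laminar → f = 64/Re = 3.387

Re ≈ 18.9; laminar; f = 64/Re ≈ 3.39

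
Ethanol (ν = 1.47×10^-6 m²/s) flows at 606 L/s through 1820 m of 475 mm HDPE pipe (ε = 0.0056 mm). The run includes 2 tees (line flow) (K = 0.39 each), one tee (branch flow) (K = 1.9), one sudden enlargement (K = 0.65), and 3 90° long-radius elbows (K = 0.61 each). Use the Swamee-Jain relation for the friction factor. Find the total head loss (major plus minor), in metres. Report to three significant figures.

V = 4Q/(πD²) = 3.420 m/s; V²/2g = 0.5961 m
Re = 1.11×10^6, ε/D = 1.18×10^-5 → f = 0.01172 (Swamee-Jain)
Major: h_f = f(L/D)·V²/2g = 0.01172·3832·0.5961 = 26.77 m
Minor: ΣK = 5.16; h_m = ΣK·V²/2g = 3.076 m
Total H_L = 26.77 + 3.076 = 29.84 m

H_L ≈ 29.8 m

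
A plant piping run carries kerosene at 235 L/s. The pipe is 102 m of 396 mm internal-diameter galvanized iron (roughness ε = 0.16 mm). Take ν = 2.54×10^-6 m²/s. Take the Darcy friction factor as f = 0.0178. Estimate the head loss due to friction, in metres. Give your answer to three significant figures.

h_f ≈ 0.851 m

V = 4Q/(πD²) = 4·0.235/(π·0.396²) = 1.908 m/s
h_f = f(L/D)V²/(2g) = 0.01780·(102/0.396)·1.908²/(2·9.81) = 0.8507 m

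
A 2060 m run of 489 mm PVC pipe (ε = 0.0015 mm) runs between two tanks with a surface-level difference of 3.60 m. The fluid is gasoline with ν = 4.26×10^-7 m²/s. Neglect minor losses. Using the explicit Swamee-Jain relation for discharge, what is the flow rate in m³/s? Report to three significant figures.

Q ≈ 0.231 m³/s

Swamee-Jain (Type II): Q = -0.965·√(gD⁵h_f/L)·ln[ε/(3.7D) + √(3.17ν²L/(gD³h_f))]
√(gD⁵h_f/L) = √(9.81·0.489⁵·3.60/2060) = 0.02189
ε/(3.7D) = 8.29×10^-7; √(3.17ν²L/(gD³h_f)) = 1.69×10^-5
Q = -0.965·0.02189·ln(1.777×10^-5) = 0.2311 m³/s
Check: V = 1.23 m/s, Re = 1.41×10^6, f = 0.01106, h_f = 3.59 m ≈ 3.60 m ✓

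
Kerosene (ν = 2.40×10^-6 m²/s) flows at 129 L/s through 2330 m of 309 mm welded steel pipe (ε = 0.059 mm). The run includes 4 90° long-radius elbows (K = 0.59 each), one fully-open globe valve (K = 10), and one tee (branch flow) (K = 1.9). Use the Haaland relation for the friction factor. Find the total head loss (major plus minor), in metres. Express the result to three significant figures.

V = 4Q/(πD²) = 1.720 m/s; V²/2g = 0.1508 m
Re = 2.21×10^5, ε/D = 1.91×10^-4 → f = 0.01659 (Haaland)
Major: h_f = f(L/D)·V²/2g = 0.01659·7540·0.1508 = 18.86 m
Minor: ΣK = 14.3; h_m = ΣK·V²/2g = 2.151 m
Total H_L = 18.86 + 2.151 = 21.02 m

H_L ≈ 21.0 m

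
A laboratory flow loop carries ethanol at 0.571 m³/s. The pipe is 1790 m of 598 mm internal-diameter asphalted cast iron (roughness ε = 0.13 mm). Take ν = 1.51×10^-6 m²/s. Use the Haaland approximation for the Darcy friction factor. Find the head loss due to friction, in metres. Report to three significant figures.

h_f ≈ 9.43 m

V = 4Q/(πD²) = 4·0.571/(π·0.598²) = 2.033 m/s
Re = VD/ν = 2.033·0.598/1.51×10^-6 = 8.05×10^5 → turbulent
ε/D = 0.13/598 = 2.17×10^-4
Haaland: f = 0.01496
h_f = f(L/D)V²/(2g) = 0.01496·(1790/0.598)·2.033²/(2·9.81) = 9.433 m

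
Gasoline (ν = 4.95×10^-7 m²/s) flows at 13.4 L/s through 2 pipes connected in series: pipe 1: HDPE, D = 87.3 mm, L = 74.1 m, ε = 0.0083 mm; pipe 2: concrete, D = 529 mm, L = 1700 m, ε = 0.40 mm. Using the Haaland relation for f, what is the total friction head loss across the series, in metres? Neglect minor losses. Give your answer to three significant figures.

H ≈ 3.19 m

Pipe 1: V = 2.239 m/s, Re = 3.95×10^5, ε/D = 9.51×10^-5, f = 0.01463, h_1 = f(L/D)V²/2g = 3.172 m
Pipe 2: V = 0.06097 m/s, Re = 6.52×10^4, ε/D = 7.56×10^-4, f = 0.02218, h_2 = f(L/D)V²/2g = 0.01351 m
Series → Q common, losses add: H = Σh = 3.185 m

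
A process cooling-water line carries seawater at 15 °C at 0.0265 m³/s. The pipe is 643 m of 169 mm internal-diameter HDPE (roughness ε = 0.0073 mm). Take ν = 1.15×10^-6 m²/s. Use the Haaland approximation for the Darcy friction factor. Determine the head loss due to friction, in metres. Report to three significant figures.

V = 4Q/(πD²) = 4·0.0265/(π·0.169²) = 1.181 m/s
Re = VD/ν = 1.181·0.169/1.15×10^-6 = 1.74×10^5 → turbulent
ε/D = 0.0073/169 = 4.32×10^-5
Haaland: f = 0.01619
h_f = f(L/D)V²/(2g) = 0.01619·(643/0.169)·1.181²/(2·9.81) = 4.383 m

h_f ≈ 4.38 m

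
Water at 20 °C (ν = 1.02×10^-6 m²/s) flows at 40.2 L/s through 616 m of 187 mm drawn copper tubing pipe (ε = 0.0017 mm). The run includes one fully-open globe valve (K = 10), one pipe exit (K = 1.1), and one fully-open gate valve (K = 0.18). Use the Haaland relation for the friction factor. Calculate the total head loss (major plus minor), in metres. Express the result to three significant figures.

H_L ≈ 6.52 m

V = 4Q/(πD²) = 1.464 m/s; V²/2g = 0.1092 m
Re = 2.68×10^5, ε/D = 9.09×10^-6 → f = 0.01471 (Haaland)
Major: h_f = f(L/D)·V²/2g = 0.01471·3294·0.1092 = 5.293 m
Minor: ΣK = 11.3; h_m = ΣK·V²/2g = 1.232 m
Total H_L = 5.293 + 1.232 = 6.524 m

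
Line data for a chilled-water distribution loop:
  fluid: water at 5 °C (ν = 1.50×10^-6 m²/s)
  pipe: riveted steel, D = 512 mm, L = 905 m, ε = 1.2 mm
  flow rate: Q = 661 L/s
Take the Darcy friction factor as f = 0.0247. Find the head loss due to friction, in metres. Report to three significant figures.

h_f ≈ 22.9 m

V = 4Q/(πD²) = 4·0.661/(π·0.512²) = 3.210 m/s
h_f = f(L/D)V²/(2g) = 0.02470·(905/0.512)·3.210²/(2·9.81) = 22.94 m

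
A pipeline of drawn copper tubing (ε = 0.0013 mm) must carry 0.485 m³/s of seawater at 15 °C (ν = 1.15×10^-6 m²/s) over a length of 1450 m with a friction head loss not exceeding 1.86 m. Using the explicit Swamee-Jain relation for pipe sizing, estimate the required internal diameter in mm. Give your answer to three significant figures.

D ≈ 723 mm

Swamee-Jain (Type III): D = 0.66·[ε^1.25·(LQ²/(gh_f))^4.75 + ν·Q^9.4·(L/(gh_f))^5.2]^0.04
LQ²/(gh_f) = 18.69; L/(gh_f) = 79.47
Term 1 = ε^1.25·(…)^4.75 = 0.0482; Term 2 = ν·Q^9.4·(…)^5.2 = 9.72
D = 0.66·(0.0482 + 9.72)^0.04 = 0.7230 m = 723 mm
Check: V = 1.18 m/s, Re = 7.43×10^5, f = 0.01225, h_f = 1.75 m ≈ 1.86 m ✓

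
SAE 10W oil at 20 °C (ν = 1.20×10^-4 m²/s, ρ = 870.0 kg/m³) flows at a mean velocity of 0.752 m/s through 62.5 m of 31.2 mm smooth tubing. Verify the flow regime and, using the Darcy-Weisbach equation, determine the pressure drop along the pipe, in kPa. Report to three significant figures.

Re = VD/ν = 0.752·0.03120/1.20×10^-4 = 196 → laminar (Re < 2300)
f = 64/Re = 0.3273
h_f = f(L/D)V²/(2g) = 0.3273·(62.5/0.03120)·0.752²/(2·9.81) = 18.90 m
Δp = ρg·h_f = 870.0·9.81·18.90 = 161.3 kPa

Δp ≈ 161 kPa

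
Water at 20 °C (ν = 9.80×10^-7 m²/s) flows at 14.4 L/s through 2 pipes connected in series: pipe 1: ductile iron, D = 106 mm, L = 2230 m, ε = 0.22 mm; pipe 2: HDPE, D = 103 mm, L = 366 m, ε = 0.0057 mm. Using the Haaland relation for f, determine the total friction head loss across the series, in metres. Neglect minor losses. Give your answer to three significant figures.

H ≈ 78.9 m

Pipe 1: V = 1.632 m/s, Re = 1.76×10^5, ε/D = 0.00208, f = 0.02456, h_1 = f(L/D)V²/2g = 70.13 m
Pipe 2: V = 1.728 m/s, Re = 1.82×10^5, ε/D = 5.53×10^-5, f = 0.01614, h_2 = f(L/D)V²/2g = 8.732 m
Series → Q common, losses add: H = Σh = 78.86 m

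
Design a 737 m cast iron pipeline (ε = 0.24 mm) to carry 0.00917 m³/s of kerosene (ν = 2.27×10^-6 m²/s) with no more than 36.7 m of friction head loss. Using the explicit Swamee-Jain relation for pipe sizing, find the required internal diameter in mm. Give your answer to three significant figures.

Swamee-Jain (Type III): D = 0.66·[ε^1.25·(LQ²/(gh_f))^4.75 + ν·Q^9.4·(L/(gh_f))^5.2]^0.04
LQ²/(gh_f) = 1.721×10^-4; L/(gh_f) = 2.047
Term 1 = ε^1.25·(…)^4.75 = 3.94×10^-23; Term 2 = ν·Q^9.4·(…)^5.2 = 6.61×10^-24
D = 0.66·(3.94×10^-23 + 6.61×10^-24)^0.04 = 0.08435 m = 84.3 mm
Check: V = 1.64 m/s, Re = 6.10×10^4, f = 0.02819, h_f = 33.8 m ≈ 36.7 m ✓

D ≈ 84.3 mm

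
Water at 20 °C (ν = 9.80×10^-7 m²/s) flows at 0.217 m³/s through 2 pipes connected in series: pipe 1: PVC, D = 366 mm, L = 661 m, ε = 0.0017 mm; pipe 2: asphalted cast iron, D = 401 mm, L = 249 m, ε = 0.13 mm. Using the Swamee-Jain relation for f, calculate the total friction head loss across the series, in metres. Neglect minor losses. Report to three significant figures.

H ≈ 6.31 m

Pipe 1: V = 2.063 m/s, Re = 7.70×10^5, ε/D = 4.64×10^-6, f = 0.01223, h_1 = f(L/D)V²/2g = 4.791 m
Pipe 2: V = 1.718 m/s, Re = 7.03×10^5, ε/D = 3.24×10^-4, f = 0.01623, h_2 = f(L/D)V²/2g = 1.517 m
Series → Q common, losses add: H = Σh = 6.307 m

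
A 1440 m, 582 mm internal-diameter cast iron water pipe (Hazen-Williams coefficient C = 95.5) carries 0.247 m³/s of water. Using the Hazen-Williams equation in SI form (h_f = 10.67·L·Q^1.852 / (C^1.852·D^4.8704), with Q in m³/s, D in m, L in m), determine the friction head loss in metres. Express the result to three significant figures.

h_f ≈ 3.47 m

h_f = 10.67·1440·0.247^1.852 / (95.5^1.852·0.582^4.8704) = 3.465 m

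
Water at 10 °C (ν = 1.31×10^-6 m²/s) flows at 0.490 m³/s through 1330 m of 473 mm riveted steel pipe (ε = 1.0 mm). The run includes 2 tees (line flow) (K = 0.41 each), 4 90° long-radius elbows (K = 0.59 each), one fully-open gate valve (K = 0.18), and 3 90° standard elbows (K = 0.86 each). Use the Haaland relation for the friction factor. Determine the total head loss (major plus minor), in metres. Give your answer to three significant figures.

H_L ≈ 29.1 m

V = 4Q/(πD²) = 2.789 m/s; V²/2g = 0.3963 m
Re = 1.01×10^6, ε/D = 0.00211 → f = 0.02397 (Haaland)
Major: h_f = f(L/D)·V²/2g = 0.02397·2812·0.3963 = 26.72 m
Minor: ΣK = 5.94; h_m = ΣK·V²/2g = 2.354 m
Total H_L = 26.72 + 2.354 = 29.07 m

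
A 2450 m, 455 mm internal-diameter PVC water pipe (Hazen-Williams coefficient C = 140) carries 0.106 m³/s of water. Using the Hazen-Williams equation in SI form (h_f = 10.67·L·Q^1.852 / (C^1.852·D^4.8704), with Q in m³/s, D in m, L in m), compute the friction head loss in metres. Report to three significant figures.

h_f = 10.67·2450·0.106^1.852 / (140^1.852·0.455^4.8704) = 2.010 m

h_f ≈ 2.01 m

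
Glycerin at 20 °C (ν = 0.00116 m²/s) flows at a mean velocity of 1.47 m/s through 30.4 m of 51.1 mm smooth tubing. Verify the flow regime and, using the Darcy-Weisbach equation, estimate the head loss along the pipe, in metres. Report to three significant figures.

h_f ≈ 64.8 m

Re = VD/ν = 1.47·0.05110/0.00116 = 64.8 → laminar (Re < 2300)
f = 64/Re = 0.9883
h_f = f(L/D)V²/(2g) = 0.9883·(30.4/0.05110)·1.47²/(2·9.81) = 64.76 m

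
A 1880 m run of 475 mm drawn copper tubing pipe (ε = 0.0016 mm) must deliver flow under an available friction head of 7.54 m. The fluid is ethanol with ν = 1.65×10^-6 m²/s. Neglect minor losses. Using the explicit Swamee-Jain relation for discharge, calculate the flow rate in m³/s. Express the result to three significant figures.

Swamee-Jain (Type II): Q = -0.965·√(gD⁵h_f/L)·ln[ε/(3.7D) + √(3.17ν²L/(gD³h_f))]
√(gD⁵h_f/L) = √(9.81·0.475⁵·7.54/1880) = 0.03084
ε/(3.7D) = 9.10×10^-7; √(3.17ν²L/(gD³h_f)) = 4.52×10^-5
Q = -0.965·0.03084·ln(4.615×10^-5) = 0.2972 m³/s
Check: V = 1.68 m/s, Re = 4.83×10^5, f = 0.01323, h_f = 7.50 m ≈ 7.54 m ✓

Q ≈ 0.297 m³/s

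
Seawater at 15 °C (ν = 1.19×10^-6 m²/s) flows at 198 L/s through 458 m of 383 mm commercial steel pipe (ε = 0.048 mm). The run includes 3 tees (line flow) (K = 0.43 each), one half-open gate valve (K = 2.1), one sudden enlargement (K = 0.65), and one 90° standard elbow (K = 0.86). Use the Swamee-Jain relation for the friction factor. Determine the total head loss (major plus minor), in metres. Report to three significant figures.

V = 4Q/(πD²) = 1.719 m/s; V²/2g = 0.1505 m
Re = 5.53×10^5, ε/D = 1.25×10^-4 → f = 0.01460 (Swamee-Jain)
Major: h_f = f(L/D)·V²/2g = 0.01460·1196·0.1505 = 2.629 m
Minor: ΣK = 4.90; h_m = ΣK·V²/2g = 0.7377 m
Total H_L = 2.629 + 0.7377 = 3.366 m

H_L ≈ 3.37 m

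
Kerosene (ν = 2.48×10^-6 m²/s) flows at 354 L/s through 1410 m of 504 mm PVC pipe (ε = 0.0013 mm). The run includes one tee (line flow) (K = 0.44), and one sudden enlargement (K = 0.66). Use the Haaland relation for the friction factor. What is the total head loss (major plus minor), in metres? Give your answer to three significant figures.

H_L ≈ 6.41 m

V = 4Q/(πD²) = 1.774 m/s; V²/2g = 0.1605 m
Re = 3.61×10^5, ε/D = 2.58×10^-6 → f = 0.01388 (Haaland)
Major: h_f = f(L/D)·V²/2g = 0.01388·2798·0.1605 = 6.233 m
Minor: ΣK = 1.10; h_m = ΣK·V²/2g = 0.1765 m
Total H_L = 6.233 + 0.1765 = 6.410 m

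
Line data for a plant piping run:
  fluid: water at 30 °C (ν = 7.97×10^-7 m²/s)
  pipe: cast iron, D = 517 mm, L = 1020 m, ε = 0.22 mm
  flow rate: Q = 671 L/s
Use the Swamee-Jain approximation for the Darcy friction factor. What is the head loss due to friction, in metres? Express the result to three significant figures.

V = 4Q/(πD²) = 4·0.671/(π·0.517²) = 3.196 m/s
Re = VD/ν = 3.196·0.517/7.97×10^-7 = 2.07×10^6 → turbulent
ε/D = 0.22/517 = 4.26×10^-4
Swamee-Jain: f = 0.01646
h_f = f(L/D)V²/(2g) = 0.01646·(1020/0.517)·3.196²/(2·9.81) = 16.91 m

h_f ≈ 16.9 m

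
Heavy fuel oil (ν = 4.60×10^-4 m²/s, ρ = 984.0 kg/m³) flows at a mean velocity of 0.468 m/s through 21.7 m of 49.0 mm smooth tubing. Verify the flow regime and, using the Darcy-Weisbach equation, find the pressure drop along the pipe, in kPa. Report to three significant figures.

Re = VD/ν = 0.468·0.04900/4.60×10^-4 = 49.9 → laminar (Re < 2300)
f = 64/Re = 1.284
h_f = f(L/D)V²/(2g) = 1.284·(21.7/0.04900)·0.468²/(2·9.81) = 6.347 m
Δp = ρg·h_f = 984.0·9.81·6.347 = 61.27 kPa

Δp ≈ 61.3 kPa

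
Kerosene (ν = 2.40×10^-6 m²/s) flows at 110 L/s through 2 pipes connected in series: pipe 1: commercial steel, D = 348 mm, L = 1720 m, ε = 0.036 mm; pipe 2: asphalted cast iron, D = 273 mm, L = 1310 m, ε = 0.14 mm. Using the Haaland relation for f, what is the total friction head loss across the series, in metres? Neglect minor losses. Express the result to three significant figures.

Pipe 1: V = 1.156 m/s, Re = 1.68×10^5, ε/D = 1.03×10^-4, f = 0.01668, h_1 = f(L/D)V²/2g = 5.621 m
Pipe 2: V = 1.879 m/s, Re = 2.14×10^5, ε/D = 5.13×10^-4, f = 0.01860, h_2 = f(L/D)V²/2g = 16.07 m
Series → Q common, losses add: H = Σh = 21.69 m

H ≈ 21.7 m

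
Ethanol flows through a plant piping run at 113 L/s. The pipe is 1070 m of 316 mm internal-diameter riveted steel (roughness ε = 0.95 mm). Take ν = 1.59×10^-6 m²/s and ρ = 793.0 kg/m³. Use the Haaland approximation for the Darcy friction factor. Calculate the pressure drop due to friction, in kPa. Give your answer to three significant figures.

Δp ≈ 74.3 kPa

V = 4Q/(πD²) = 4·0.113/(π·0.316²) = 1.441 m/s
Re = VD/ν = 1.441·0.316/1.59×10^-6 = 2.86×10^5 → turbulent
ε/D = 0.95/316 = 0.00301
Haaland: f = 0.02666
h_f = f(L/D)V²/(2g) = 0.02666·(1070/0.316)·1.441²/(2·9.81) = 9.550 m
Δp = ρg·h_f = 793.0·9.81·9.550 = 74.29 kPa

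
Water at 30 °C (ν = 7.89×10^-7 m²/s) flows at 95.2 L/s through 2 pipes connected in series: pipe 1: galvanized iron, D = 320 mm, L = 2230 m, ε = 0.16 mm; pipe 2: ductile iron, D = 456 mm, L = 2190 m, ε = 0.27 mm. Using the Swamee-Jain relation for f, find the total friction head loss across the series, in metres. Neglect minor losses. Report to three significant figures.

Pipe 1: V = 1.184 m/s, Re = 4.80×10^5, ε/D = 5.00×10^-4, f = 0.01781, h_1 = f(L/D)V²/2g = 8.865 m
Pipe 2: V = 0.5829 m/s, Re = 3.37×10^5, ε/D = 5.92×10^-4, f = 0.01870, h_2 = f(L/D)V²/2g = 1.556 m
Series → Q common, losses add: H = Σh = 10.42 m

H ≈ 10.4 m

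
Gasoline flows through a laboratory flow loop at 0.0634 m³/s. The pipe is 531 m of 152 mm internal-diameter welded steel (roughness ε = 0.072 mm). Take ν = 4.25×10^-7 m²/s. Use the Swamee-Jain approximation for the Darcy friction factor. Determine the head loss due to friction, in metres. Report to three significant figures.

V = 4Q/(πD²) = 4·0.0634/(π·0.152²) = 3.494 m/s
Re = VD/ν = 3.494·0.152/4.25×10^-7 = 1.25×10^6 → turbulent
ε/D = 0.072/152 = 4.74×10^-4
Swamee-Jain: f = 0.01701
h_f = f(L/D)V²/(2g) = 0.01701·(531/0.152)·3.494²/(2·9.81) = 36.98 m

h_f ≈ 37.0 m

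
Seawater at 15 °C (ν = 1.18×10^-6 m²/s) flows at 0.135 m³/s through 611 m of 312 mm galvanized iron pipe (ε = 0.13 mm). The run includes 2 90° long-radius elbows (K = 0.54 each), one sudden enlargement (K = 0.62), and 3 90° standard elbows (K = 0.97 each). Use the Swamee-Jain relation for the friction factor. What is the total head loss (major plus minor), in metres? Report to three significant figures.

H_L ≈ 6.12 m

V = 4Q/(πD²) = 1.766 m/s; V²/2g = 0.1589 m
Re = 4.67×10^5, ε/D = 4.17×10^-4 → f = 0.01730 (Swamee-Jain)
Major: h_f = f(L/D)·V²/2g = 0.01730·1958·0.1589 = 5.384 m
Minor: ΣK = 4.61; h_m = ΣK·V²/2g = 0.7326 m
Total H_L = 5.384 + 0.7326 = 6.117 m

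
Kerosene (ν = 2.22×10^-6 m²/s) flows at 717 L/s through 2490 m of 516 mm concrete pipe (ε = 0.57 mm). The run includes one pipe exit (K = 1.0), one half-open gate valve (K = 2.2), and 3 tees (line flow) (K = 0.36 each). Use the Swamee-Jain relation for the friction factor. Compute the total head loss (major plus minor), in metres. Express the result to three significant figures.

H_L ≈ 62.0 m

V = 4Q/(πD²) = 3.429 m/s; V²/2g = 0.5992 m
Re = 7.97×10^5, ε/D = 0.00110 → f = 0.02057 (Swamee-Jain)
Major: h_f = f(L/D)·V²/2g = 0.02057·4826·0.5992 = 59.48 m
Minor: ΣK = 4.28; h_m = ΣK·V²/2g = 2.565 m
Total H_L = 59.48 + 2.565 = 62.05 m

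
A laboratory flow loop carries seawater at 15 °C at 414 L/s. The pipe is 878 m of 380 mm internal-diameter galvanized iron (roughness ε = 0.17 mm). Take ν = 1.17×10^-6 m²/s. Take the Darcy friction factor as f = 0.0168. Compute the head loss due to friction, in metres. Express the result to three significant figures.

V = 4Q/(πD²) = 4·0.414/(π·0.380²) = 3.650 m/s
h_f = f(L/D)V²/(2g) = 0.01680·(878/0.380)·3.650²/(2·9.81) = 26.36 m

h_f ≈ 26.4 m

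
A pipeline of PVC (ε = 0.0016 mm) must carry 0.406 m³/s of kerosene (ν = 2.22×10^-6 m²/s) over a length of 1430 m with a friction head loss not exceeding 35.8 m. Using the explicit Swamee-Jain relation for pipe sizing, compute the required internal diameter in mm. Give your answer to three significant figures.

D ≈ 374 mm

Swamee-Jain (Type III): D = 0.66·[ε^1.25·(LQ²/(gh_f))^4.75 + ν·Q^9.4·(L/(gh_f))^5.2]^0.04
LQ²/(gh_f) = 0.6712; L/(gh_f) = 4.072
Term 1 = ε^1.25·(…)^4.75 = 8.56×10^-9; Term 2 = ν·Q^9.4·(…)^5.2 = 6.88×10^-7
D = 0.66·(8.56×10^-9 + 6.88×10^-7)^0.04 = 0.3743 m = 374 mm
Check: V = 3.69 m/s, Re = 6.22×10^5, f = 0.01267, h_f = 33.6 m ≈ 35.8 m ✓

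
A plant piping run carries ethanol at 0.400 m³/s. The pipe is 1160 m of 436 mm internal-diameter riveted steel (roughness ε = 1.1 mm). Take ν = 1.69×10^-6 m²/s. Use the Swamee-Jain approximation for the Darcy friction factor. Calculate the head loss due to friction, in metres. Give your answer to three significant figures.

h_f ≈ 24.6 m

V = 4Q/(πD²) = 4·0.400/(π·0.436²) = 2.679 m/s
Re = VD/ν = 2.679·0.436/1.69×10^-6 = 6.91×10^5 → turbulent
ε/D = 1.1/436 = 0.00252
Swamee-Jain: f = 0.02525
h_f = f(L/D)V²/(2g) = 0.02525·(1160/0.436)·2.679²/(2·9.81) = 24.58 m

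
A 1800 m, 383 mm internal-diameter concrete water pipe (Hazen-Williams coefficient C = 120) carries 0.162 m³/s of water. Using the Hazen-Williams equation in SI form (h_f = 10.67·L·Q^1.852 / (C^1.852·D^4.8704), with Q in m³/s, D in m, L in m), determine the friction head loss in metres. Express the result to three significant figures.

h_f = 10.67·1800·0.162^1.852 / (120^1.852·0.383^4.8704) = 9.972 m

h_f ≈ 9.97 m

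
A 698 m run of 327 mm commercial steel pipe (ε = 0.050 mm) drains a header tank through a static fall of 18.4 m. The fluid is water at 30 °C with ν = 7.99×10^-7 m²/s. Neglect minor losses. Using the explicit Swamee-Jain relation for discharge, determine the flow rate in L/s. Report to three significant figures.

Q ≈ 294 L/s

Swamee-Jain (Type II): Q = -0.965·√(gD⁵h_f/L)·ln[ε/(3.7D) + √(3.17ν²L/(gD³h_f))]
√(gD⁵h_f/L) = √(9.81·0.327⁵·18.4/698) = 0.03109
ε/(3.7D) = 4.13×10^-5; √(3.17ν²L/(gD³h_f)) = 1.50×10^-5
Q = -0.965·0.03109·ln(5.629×10^-5) = 0.2936 m³/s
Check: V = 3.50 m/s, Re = 1.43×10^6, f = 0.01392, h_f = 18.5 m ≈ 18.4 m ✓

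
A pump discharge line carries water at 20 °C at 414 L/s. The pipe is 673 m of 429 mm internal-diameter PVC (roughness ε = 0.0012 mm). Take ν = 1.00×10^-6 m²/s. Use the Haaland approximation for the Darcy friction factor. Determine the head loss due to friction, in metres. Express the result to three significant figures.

h_f ≈ 7.38 m

V = 4Q/(πD²) = 4·0.414/(π·0.429²) = 2.864 m/s
Re = VD/ν = 2.864·0.429/1.00×10^-6 = 1.23×10^6 → turbulent
ε/D = 0.0012/429 = 2.80×10^-6
Haaland: f = 0.01125
h_f = f(L/D)V²/(2g) = 0.01125·(673/0.429)·2.864²/(2·9.81) = 7.378 m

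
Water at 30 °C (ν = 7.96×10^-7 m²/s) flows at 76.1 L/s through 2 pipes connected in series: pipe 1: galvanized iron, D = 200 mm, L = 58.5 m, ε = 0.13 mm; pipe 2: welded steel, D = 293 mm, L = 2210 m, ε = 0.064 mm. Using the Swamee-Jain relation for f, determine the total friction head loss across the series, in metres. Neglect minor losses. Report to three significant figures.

Pipe 1: V = 2.422 m/s, Re = 6.09×10^5, ε/D = 6.50×10^-4, f = 0.01851, h_1 = f(L/D)V²/2g = 1.619 m
Pipe 2: V = 1.129 m/s, Re = 4.15×10^5, ε/D = 2.18×10^-4, f = 0.01593, h_2 = f(L/D)V²/2g = 7.804 m
Series → Q common, losses add: H = Σh = 9.423 m

H ≈ 9.42 m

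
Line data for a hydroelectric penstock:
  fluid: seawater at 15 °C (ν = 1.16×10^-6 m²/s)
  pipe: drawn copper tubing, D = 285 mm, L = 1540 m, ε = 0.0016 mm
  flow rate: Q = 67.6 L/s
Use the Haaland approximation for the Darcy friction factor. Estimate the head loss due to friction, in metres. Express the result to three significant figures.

V = 4Q/(πD²) = 4·0.0676/(π·0.285²) = 1.060 m/s
Re = VD/ν = 1.060·0.285/1.16×10^-6 = 2.60×10^5 → turbulent
ε/D = 0.0016/285 = 5.61×10^-6
Haaland: f = 0.01477
h_f = f(L/D)V²/(2g) = 0.01477·(1540/0.285)·1.060²/(2·9.81) = 4.568 m

h_f ≈ 4.57 m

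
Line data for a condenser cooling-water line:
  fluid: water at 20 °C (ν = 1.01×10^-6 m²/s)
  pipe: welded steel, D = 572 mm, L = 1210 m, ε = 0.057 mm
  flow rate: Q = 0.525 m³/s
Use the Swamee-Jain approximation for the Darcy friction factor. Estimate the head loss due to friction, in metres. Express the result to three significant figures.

h_f ≈ 6.01 m

V = 4Q/(πD²) = 4·0.525/(π·0.572²) = 2.043 m/s
Re = VD/ν = 2.043·0.572/1.01×10^-6 = 1.16×10^6 → turbulent
ε/D = 0.057/572 = 9.97×10^-5
Swamee-Jain: f = 0.01335
h_f = f(L/D)V²/(2g) = 0.01335·(1210/0.572)·2.043²/(2·9.81) = 6.006 m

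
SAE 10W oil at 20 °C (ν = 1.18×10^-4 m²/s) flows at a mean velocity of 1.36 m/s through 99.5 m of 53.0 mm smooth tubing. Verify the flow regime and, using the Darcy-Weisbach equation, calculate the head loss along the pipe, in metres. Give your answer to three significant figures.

h_f ≈ 18.5 m

Re = VD/ν = 1.36·0.05300/1.18×10^-4 = 611 → laminar (Re < 2300)
f = 64/Re = 0.1048
h_f = f(L/D)V²/(2g) = 0.1048·(99.5/0.05300)·1.36²/(2·9.81) = 18.54 m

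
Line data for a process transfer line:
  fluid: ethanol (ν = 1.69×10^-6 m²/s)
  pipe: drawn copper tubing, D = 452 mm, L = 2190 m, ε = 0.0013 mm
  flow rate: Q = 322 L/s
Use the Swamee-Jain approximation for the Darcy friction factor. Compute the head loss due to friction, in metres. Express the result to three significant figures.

V = 4Q/(πD²) = 4·0.322/(π·0.452²) = 2.007 m/s
Re = VD/ν = 2.007·0.452/1.69×10^-6 = 5.37×10^5 → turbulent
ε/D = 0.0013/452 = 2.88×10^-6
Swamee-Jain: f = 0.01298
h_f = f(L/D)V²/(2g) = 0.01298·(2190/0.452)·2.007²/(2·9.81) = 12.90 m

h_f ≈ 12.9 m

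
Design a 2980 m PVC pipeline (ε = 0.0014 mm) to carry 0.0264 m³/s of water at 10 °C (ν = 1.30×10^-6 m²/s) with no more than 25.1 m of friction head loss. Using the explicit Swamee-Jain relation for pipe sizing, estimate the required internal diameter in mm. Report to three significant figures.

Swamee-Jain (Type III): D = 0.66·[ε^1.25·(LQ²/(gh_f))^4.75 + ν·Q^9.4·(L/(gh_f))^5.2]^0.04
LQ²/(gh_f) = 0.008435; L/(gh_f) = 12.10
Term 1 = ε^1.25·(…)^4.75 = 6.78×10^-18; Term 2 = ν·Q^9.4·(…)^5.2 = 8.09×10^-16
D = 0.66·(6.78×10^-18 + 8.09×10^-16)^0.04 = 0.1644 m = 164 mm
Check: V = 1.24 m/s, Re = 1.57×10^5, f = 0.01635, h_f = 23.3 m ≈ 25.1 m ✓

D ≈ 164 mm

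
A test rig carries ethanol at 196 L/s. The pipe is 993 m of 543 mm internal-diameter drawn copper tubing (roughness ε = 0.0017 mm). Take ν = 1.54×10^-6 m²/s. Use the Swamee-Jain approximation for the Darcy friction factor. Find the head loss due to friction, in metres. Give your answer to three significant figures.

V = 4Q/(πD²) = 4·0.196/(π·0.543²) = 0.8464 m/s
Re = VD/ν = 0.8464·0.543/1.54×10^-6 = 2.98×10^5 → turbulent
ε/D = 0.0017/543 = 3.13×10^-6
Swamee-Jain: f = 0.01442
h_f = f(L/D)V²/(2g) = 0.01442·(993/0.543)·0.8464²/(2·9.81) = 0.9632 m

h_f ≈ 0.963 m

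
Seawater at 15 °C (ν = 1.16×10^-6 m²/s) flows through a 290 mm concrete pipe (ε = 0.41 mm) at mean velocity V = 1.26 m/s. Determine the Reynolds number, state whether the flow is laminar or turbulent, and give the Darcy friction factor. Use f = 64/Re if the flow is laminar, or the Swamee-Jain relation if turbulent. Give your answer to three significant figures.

Re ≈ 3.15×10^5; turbulent; f ≈ 0.0223

Re = VD/ν = 1.260·0.290/1.16×10^-6 = 3.15×10^5
Re > 4000 → turbulent; ε/D = 0.00141
Swamee-Jain: f = 0.02228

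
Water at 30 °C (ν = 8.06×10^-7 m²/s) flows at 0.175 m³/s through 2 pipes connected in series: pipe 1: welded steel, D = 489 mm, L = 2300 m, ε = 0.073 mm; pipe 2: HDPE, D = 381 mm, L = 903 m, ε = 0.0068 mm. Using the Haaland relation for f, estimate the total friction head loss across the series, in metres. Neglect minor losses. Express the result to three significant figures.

Pipe 1: V = 0.9318 m/s, Re = 5.65×10^5, ε/D = 1.49×10^-4, f = 0.01462, h_1 = f(L/D)V²/2g = 3.044 m
Pipe 2: V = 1.535 m/s, Re = 7.26×10^5, ε/D = 1.78×10^-5, f = 0.01251, h_2 = f(L/D)V²/2g = 3.559 m
Series → Q common, losses add: H = Σh = 6.603 m

H ≈ 6.60 m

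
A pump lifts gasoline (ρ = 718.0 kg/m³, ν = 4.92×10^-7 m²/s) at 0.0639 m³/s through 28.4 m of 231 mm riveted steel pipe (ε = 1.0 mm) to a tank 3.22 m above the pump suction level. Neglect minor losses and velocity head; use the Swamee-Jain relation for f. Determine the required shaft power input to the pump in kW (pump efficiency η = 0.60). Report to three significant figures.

V = 4Q/(πD²) = 1.525 m/s; Re = 7.16×10^5; ε/D = 0.00433; f = 0.02931
h_f = f(L/D)V²/2g = 0.4270 m
Total head H = z + h_f = 3.22 + 0.4270 = 3.647 m
P_hyd = ρgQH = 718.0·9.81·0.0639·3.647 = 1.641 kW
P_shaft = P_hyd/η = 1.641/0.60 = 2.736 kW

P_shaft ≈ 2.74 kW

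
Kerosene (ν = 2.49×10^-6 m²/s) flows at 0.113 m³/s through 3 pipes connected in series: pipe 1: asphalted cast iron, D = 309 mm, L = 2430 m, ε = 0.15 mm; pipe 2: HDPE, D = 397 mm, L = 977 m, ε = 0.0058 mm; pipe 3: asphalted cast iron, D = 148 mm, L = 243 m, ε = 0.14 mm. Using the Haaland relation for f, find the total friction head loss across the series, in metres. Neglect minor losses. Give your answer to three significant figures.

H ≈ 91.3 m

Pipe 1: V = 1.507 m/s, Re = 1.87×10^5, ε/D = 4.85×10^-4, f = 0.01867, h_1 = f(L/D)V²/2g = 16.99 m
Pipe 2: V = 0.9129 m/s, Re = 1.46×10^5, ε/D = 1.46×10^-5, f = 0.01658, h_2 = f(L/D)V²/2g = 1.733 m
Pipe 3: V = 6.568 m/s, Re = 3.90×10^5, ε/D = 9.46×10^-4, f = 0.02010, h_3 = f(L/D)V²/2g = 72.57 m
Series → Q common, losses add: H = Σh = 91.30 m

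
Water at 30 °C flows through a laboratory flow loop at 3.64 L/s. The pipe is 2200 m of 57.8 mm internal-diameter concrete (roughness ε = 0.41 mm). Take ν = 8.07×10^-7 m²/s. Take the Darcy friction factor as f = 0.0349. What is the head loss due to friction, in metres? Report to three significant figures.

h_f ≈ 130 m

V = 4Q/(πD²) = 4·0.00364/(π·0.0578²) = 1.387 m/s
h_f = f(L/D)V²/(2g) = 0.03490·(2200/0.0578)·1.387²/(2·9.81) = 130.3 m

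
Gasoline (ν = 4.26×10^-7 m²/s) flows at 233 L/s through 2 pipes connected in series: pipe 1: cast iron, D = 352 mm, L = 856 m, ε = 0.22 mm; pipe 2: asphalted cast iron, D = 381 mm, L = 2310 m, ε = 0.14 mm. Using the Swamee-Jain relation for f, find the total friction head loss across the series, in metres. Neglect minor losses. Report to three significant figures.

Pipe 1: V = 2.394 m/s, Re = 1.98×10^6, ε/D = 6.25×10^-4, f = 0.01786, h_1 = f(L/D)V²/2g = 12.69 m
Pipe 2: V = 2.044 m/s, Re = 1.83×10^6, ε/D = 3.67×10^-4, f = 0.01604, h_2 = f(L/D)V²/2g = 20.70 m
Series → Q common, losses add: H = Σh = 33.38 m

H ≈ 33.4 m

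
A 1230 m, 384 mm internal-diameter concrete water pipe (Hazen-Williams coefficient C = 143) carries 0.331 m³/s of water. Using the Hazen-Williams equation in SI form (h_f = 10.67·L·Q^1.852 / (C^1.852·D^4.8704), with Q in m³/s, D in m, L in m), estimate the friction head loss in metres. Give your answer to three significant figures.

h_f ≈ 18.3 m

h_f = 10.67·1230·0.331^1.852 / (143^1.852·0.384^4.8704) = 18.26 m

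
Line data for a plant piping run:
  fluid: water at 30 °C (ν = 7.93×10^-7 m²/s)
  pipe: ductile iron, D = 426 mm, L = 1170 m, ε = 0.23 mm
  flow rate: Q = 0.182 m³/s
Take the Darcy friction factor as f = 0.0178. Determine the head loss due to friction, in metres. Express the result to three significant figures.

h_f ≈ 4.06 m

V = 4Q/(πD²) = 4·0.182/(π·0.426²) = 1.277 m/s
h_f = f(L/D)V²/(2g) = 0.01780·(1170/0.426)·1.277²/(2·9.81) = 4.063 m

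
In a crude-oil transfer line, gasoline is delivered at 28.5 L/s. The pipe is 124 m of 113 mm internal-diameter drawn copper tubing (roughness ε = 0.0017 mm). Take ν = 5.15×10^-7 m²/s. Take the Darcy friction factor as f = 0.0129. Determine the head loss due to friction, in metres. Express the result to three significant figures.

h_f ≈ 5.83 m

V = 4Q/(πD²) = 4·0.0285/(π·0.113²) = 2.842 m/s
h_f = f(L/D)V²/(2g) = 0.01290·(124/0.113)·2.842²/(2·9.81) = 5.827 m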